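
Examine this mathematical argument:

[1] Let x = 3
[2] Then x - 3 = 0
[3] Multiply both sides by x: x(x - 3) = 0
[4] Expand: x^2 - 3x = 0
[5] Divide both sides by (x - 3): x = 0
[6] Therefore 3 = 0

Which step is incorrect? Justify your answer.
Step 5: Divide both sides by (x - 3): x = 0

Step 5 divides both sides by (x - 3). However, since x = 3, we have (x - 3) = 0. Division by zero is undefined, making this step invalid.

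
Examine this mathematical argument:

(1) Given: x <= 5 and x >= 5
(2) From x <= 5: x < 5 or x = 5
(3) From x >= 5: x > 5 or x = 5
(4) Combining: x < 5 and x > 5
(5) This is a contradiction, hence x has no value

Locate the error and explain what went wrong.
Step 4: Combining: x < 5 and x > 5

Step 4 incorrectly combines the conditions. From x <= 5 and x >= 5, the intersection is x = 5. The error treats the 'or' cases as 'and' requirements. The correct conclusion is that x = 5 is the unique solution, not that no solution exists.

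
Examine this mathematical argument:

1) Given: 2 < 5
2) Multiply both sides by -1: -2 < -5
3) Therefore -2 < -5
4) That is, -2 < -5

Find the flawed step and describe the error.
Step 2: Multiply both sides by -1: -2 < -5

Step 2 multiplies both sides by -1 but fails to reverse the inequality sign. When multiplying (or dividing) an inequality by a negative number, the direction must be reversed. Since 2 < 5, we should get -2 > -5, i.e., -2 > -5.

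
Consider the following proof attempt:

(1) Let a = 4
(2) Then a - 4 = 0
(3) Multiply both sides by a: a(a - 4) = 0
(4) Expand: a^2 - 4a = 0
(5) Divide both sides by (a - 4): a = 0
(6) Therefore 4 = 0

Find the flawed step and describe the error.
Step 5: Divide both sides by (a - 4): a = 0

Step 5 divides both sides by (a - 4). However, since a = 4, we have (a - 4) = 0. Division by zero is undefined, making this step invalid.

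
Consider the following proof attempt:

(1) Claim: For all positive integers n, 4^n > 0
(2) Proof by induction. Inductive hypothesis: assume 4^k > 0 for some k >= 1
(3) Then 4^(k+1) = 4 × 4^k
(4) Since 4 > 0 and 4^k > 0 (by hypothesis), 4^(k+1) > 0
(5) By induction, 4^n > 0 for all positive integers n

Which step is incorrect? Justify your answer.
Step 5: By induction, 4^n > 0 for all positive integers n

Step 5 concludes the proof by induction, but no base case was ever established. A valid induction proof requires: (1) a base case proving 4^1 > 0, and (2) an inductive step showing IF 4^k > 0 THEN 4^(k+1) > 0. Steps 2-4 correctly establish the inductive step, but without the base case the conclusion in step 5 does not follow.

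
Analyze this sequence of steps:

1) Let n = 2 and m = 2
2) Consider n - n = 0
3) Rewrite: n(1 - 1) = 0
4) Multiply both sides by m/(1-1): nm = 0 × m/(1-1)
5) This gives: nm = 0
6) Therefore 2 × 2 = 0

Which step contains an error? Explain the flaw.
Step 4: Multiply both sides by m/(1-1): nm = 0 × m/(1-1)

Step 4 multiplies both sides by m/(1-1). However, 1-1 = 0, so this is multiplication by m/0, which is undefined. We cannot multiply by an undefined expression.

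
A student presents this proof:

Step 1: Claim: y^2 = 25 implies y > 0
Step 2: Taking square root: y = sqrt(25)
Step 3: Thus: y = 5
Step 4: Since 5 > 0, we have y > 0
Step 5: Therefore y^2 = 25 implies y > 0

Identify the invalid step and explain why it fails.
Step 2: Taking square root: y = sqrt(25)

Step 2 takes the square root and assumes the positive root only. The equation y^2 = 25 actually has two solutions: y = 5 and y = -5. The proof silently assumes y > 0 without justification, then uses this assumption to conclude y > 0, which is circular. The counterexample y = -5 shows the claim is false.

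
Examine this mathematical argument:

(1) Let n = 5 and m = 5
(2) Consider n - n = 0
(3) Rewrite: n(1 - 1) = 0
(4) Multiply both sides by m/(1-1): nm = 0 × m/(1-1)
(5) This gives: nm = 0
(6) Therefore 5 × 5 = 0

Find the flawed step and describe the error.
Step 4: Multiply both sides by m/(1-1): nm = 0 × m/(1-1)

Step 4 multiplies both sides by m/(1-1). However, 1-1 = 0, so this is multiplication by m/0, which is undefined. We cannot multiply by an undefined expression.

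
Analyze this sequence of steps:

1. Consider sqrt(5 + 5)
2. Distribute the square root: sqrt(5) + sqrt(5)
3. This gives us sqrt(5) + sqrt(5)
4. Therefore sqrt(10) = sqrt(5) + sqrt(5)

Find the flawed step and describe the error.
Step 2: Distribute the square root: sqrt(5) + sqrt(5)

Step 2 incorrectly 'distributes' the square root over addition. The square root function does not distribute: sqrt(a + b) ≠ sqrt(a) + sqrt(b). In fact, sqrt(5 + 5) = sqrt(10) ≈ 3.1623, while sqrt(5) + sqrt(5) ≈ 4.4721.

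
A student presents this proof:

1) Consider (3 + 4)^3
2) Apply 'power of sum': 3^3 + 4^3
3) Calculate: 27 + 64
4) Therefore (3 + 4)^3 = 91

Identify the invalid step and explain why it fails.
Step 2: Apply 'power of sum': 3^3 + 4^3

Step 2 incorrectly applies a non-existent rule '(a+b)^n = a^n + b^n'. This is false in general. The correct expansion uses the binomial theorem. The actual value is (3 + 4)^3 = 7^3 = 343, not 91.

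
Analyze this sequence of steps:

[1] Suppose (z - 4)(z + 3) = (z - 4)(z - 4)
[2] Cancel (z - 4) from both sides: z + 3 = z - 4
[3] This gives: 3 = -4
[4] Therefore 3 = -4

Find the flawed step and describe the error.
Step 2: Cancel (z - 4) from both sides: z + 3 = z - 4

Step 2 cancels (z - 4) from both sides. This is only valid if (z - 4) ≠ 0, i.e., z ≠ 4. When z = 4, both sides equal zero regardless of the other factors. The correct approach requires considering z = 4 as a separate case.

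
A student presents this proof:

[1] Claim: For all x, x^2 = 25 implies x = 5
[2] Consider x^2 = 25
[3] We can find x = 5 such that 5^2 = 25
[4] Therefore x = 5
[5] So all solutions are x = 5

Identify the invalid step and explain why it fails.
Step 4: Therefore x = 5

Step 4 incorrectly concludes that x = 5 is the only solution. The proof shows that x = 5 is A solution (existence), but does not show it is the ONLY solution (uniqueness). In fact, x = -5 is also a solution since (-5)^2 = 25. Finding one solution doesn't prove there are no others.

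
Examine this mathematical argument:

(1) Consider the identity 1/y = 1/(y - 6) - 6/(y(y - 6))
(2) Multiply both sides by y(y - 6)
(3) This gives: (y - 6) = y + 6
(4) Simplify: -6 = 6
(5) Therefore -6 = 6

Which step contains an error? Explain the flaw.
Step 3: This gives: (y - 6) = y + 6

Step 3 makes a sign error when clearing denominators. Multiplying -6/(y(y - 6)) by y(y - 6) gives -6, not +6. The correct result is (y - 6) = y - 6, which is trivially true, not (y - 6) = y + 6. (Step 1 is a valid identity: 1/(y - 6) - 6/(y(y - 6)) = (y - 6)/(y(y - 6)) = 1/y.)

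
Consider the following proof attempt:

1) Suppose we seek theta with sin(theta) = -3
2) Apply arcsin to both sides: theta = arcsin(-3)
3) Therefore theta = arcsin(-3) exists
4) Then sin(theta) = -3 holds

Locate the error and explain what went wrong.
Step 2: Apply arcsin to both sides: theta = arcsin(-3)

Step 2 applies arcsin to -3. However, arcsin(x) is only defined for x in [-1, 1] because sin(theta) can only produce values in that range. Since |-3| > 1, arcsin(-3) is undefined. There is no angle whose sine equals -3.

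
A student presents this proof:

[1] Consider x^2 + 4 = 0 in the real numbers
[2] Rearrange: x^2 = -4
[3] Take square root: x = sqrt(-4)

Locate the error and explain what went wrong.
Step 3: Take square root: x = sqrt(-4)

Step 3 takes the square root of -4, which is negative. In the real number system, the square root of a negative number is undefined. The equation x^2 + 4 = 0 has no real solutions. Square roots of negative numbers only exist in the complex numbers.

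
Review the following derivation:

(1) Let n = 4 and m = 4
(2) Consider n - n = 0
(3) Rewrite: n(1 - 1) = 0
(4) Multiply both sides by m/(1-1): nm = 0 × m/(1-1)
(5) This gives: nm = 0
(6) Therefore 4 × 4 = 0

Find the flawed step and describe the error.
Step 4: Multiply both sides by m/(1-1): nm = 0 × m/(1-1)

Step 4 multiplies both sides by m/(1-1). However, 1-1 = 0, so this is multiplication by m/0, which is undefined. We cannot multiply by an undefined expression.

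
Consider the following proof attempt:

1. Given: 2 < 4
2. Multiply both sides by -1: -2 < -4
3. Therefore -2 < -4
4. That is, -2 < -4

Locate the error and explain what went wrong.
Step 2: Multiply both sides by -1: -2 < -4

Step 2 multiplies both sides by -1 but fails to reverse the inequality sign. When multiplying (or dividing) an inequality by a negative number, the direction must be reversed. Since 2 < 4, we should get -2 > -4, i.e., -2 > -4.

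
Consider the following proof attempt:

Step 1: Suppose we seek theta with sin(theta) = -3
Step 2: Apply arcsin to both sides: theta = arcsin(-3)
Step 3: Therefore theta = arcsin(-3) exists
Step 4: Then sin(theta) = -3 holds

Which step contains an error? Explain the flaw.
Step 2: Apply arcsin to both sides: theta = arcsin(-3)

Step 2 applies arcsin to -3. However, arcsin(x) is only defined for x in [-1, 1] because sin(theta) can only produce values in that range. Since |-3| > 1, arcsin(-3) is undefined. There is no angle whose sine equals -3.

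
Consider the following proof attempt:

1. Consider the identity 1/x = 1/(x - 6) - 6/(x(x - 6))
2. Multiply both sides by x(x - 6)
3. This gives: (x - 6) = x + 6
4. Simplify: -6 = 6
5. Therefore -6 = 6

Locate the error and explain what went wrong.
Step 3: This gives: (x - 6) = x + 6

Step 3 makes a sign error when clearing denominators. Multiplying -6/(x(x - 6)) by x(x - 6) gives -6, not +6. The correct result is (x - 6) = x - 6, which is trivially true, not (x - 6) = x + 6. (Step 1 is a valid identity: 1/(x - 6) - 6/(x(x - 6)) = (x - 6)/(x(x - 6)) = 1/x.)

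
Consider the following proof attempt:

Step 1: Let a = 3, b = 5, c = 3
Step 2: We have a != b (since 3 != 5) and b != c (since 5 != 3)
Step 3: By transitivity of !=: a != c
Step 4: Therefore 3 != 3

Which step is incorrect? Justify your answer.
Step 3: By transitivity of !=: a != c

Step 3 incorrectly applies transitivity to the '!=' relation. Transitivity states: if a R b and b R c, then a R c. However, '!=' is not transitive. Counterexample: 3 != 5 and 5 != 3, but 3 = 3 (both equal 3). Transitivity holds for relations like <, <=, =, but not for !=.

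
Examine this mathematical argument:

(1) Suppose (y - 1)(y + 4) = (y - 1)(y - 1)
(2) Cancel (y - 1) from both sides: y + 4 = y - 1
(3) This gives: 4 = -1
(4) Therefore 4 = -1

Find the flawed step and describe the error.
Step 2: Cancel (y - 1) from both sides: y + 4 = y - 1

Step 2 cancels (y - 1) from both sides. This is only valid if (y - 1) ≠ 0, i.e., y ≠ 1. When y = 1, both sides equal zero regardless of the other factors. The correct approach requires considering y = 1 as a separate case.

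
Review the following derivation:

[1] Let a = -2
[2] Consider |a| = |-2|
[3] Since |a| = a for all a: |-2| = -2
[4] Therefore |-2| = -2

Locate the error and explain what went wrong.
Step 3: Since |a| = a for all a: |-2| = -2

Step 3 incorrectly states that |a| = a for all a. The correct definition is |a| = a when a >= 0, and |a| = -a when a < 0. Since -2 < 0, we have |-2| = -(-2) = 2, not -2.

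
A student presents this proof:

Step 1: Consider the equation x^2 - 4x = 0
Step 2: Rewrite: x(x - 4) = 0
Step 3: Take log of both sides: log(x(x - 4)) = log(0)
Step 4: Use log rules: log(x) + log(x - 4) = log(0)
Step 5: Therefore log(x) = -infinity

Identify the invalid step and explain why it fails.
Step 3: Take log of both sides: log(x(x - 4)) = log(0)

Step 3 takes the logarithm of both sides, resulting in log(0) on the right side. The logarithm is only defined for positive numbers; log(0) is undefined (approaches negative infinity). This operation is invalid.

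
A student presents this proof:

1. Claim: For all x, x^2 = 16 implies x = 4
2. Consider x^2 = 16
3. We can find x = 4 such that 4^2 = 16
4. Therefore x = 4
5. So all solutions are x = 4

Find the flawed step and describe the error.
Step 4: Therefore x = 4

Step 4 incorrectly concludes that x = 4 is the only solution. The proof shows that x = 4 is A solution (existence), but does not show it is the ONLY solution (uniqueness). In fact, x = -4 is also a solution since (-4)^2 = 16. Finding one solution doesn't prove there are no others.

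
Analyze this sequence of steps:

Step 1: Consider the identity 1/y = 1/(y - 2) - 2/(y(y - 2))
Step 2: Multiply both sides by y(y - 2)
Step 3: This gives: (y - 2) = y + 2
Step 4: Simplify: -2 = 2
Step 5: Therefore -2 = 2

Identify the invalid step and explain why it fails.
Step 3: This gives: (y - 2) = y + 2

Step 3 makes a sign error when clearing denominators. Multiplying -2/(y(y - 2)) by y(y - 2) gives -2, not +2. The correct result is (y - 2) = y - 2, which is trivially true, not (y - 2) = y + 2. (Step 1 is a valid identity: 1/(y - 2) - 2/(y(y - 2)) = (y - 2)/(y(y - 2)) = 1/y.)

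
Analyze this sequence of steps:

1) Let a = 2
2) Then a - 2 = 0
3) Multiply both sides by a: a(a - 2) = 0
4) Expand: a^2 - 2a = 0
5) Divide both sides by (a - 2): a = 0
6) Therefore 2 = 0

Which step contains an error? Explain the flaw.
Step 5: Divide both sides by (a - 2): a = 0

Step 5 divides both sides by (a - 2). However, since a = 2, we have (a - 2) = 0. Division by zero is undefined, making this step invalid.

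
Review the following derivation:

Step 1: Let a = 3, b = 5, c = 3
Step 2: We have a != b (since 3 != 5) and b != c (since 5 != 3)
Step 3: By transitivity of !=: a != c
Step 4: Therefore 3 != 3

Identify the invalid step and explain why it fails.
Step 3: By transitivity of !=: a != c

Step 3 incorrectly applies transitivity to the '!=' relation. Transitivity states: if a R b and b R c, then a R c. However, '!=' is not transitive. Counterexample: 3 != 5 and 5 != 3, but 3 = 3 (both equal 3). Transitivity holds for relations like <, <=, =, but not for !=.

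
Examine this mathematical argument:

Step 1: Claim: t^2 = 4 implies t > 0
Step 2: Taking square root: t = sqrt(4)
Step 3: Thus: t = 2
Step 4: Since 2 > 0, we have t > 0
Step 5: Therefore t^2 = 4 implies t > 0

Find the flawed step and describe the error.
Step 2: Taking square root: t = sqrt(4)

Step 2 takes the square root and assumes the positive root only. The equation t^2 = 4 actually has two solutions: t = 2 and t = -2. The proof silently assumes t > 0 without justification, then uses this assumption to conclude t > 0, which is circular. The counterexample t = -2 shows the claim is false.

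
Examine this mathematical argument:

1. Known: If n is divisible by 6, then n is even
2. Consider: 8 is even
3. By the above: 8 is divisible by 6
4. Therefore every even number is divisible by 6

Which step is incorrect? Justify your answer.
Step 3: By the above: 8 is divisible by 6

Step 3 commits the fallacy of affirming the consequent. The known fact 'divisible by 6 → even' does NOT imply 'even → divisible by 6'. That would be the converse, which is false. For example, 8 is even but 8 ÷ 6 = 1.33, which is not an integer.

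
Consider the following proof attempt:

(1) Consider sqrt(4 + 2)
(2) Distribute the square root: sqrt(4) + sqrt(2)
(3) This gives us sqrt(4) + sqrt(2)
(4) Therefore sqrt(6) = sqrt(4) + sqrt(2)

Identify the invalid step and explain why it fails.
Step 2: Distribute the square root: sqrt(4) + sqrt(2)

Step 2 incorrectly 'distributes' the square root over addition. The square root function does not distribute: sqrt(a + b) ≠ sqrt(a) + sqrt(b). In fact, sqrt(4 + 2) = sqrt(6) ≈ 2.4495, while sqrt(4) + sqrt(2) ≈ 3.4142.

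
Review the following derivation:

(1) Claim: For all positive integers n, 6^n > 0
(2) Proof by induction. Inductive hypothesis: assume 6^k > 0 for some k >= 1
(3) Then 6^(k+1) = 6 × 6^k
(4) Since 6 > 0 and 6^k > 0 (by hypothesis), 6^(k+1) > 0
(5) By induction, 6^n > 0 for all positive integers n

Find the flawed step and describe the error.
Step 5: By induction, 6^n > 0 for all positive integers n

Step 5 concludes the proof by induction, but no base case was ever established. A valid induction proof requires: (1) a base case proving 6^1 > 0, and (2) an inductive step showing IF 6^k > 0 THEN 6^(k+1) > 0. Steps 2-4 correctly establish the inductive step, but without the base case the conclusion in step 5 does not follow.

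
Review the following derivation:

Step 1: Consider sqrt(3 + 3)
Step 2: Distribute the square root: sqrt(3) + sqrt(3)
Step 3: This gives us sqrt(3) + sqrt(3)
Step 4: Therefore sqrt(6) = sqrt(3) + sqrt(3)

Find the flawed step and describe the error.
Step 2: Distribute the square root: sqrt(3) + sqrt(3)

Step 2 incorrectly 'distributes' the square root over addition. The square root function does not distribute: sqrt(a + b) ≠ sqrt(a) + sqrt(b). In fact, sqrt(3 + 3) = sqrt(6) ≈ 2.4495, while sqrt(3) + sqrt(3) ≈ 3.4641.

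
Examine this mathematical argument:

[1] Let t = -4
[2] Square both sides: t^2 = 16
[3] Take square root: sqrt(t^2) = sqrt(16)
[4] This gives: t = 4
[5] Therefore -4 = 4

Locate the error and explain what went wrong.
Step 4: This gives: t = 4

Step 4 incorrectly states that sqrt(t^2) = t. The correct identity is sqrt(t^2) = |t|. Since t = -4 < 0, we have sqrt(t^2) = |-4| = 4, not t = -4.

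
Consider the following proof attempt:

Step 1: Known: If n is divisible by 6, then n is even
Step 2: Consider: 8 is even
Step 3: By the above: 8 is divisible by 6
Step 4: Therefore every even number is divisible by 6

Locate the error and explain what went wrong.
Step 3: By the above: 8 is divisible by 6

Step 3 commits the fallacy of affirming the consequent. The known fact 'divisible by 6 → even' does NOT imply 'even → divisible by 6'. That would be the converse, which is false. For example, 8 is even but 8 ÷ 6 = 1.33, which is not an integer.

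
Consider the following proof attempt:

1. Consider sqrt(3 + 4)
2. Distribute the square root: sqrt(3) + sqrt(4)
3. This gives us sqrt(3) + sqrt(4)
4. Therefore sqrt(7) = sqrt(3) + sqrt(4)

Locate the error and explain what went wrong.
Step 2: Distribute the square root: sqrt(3) + sqrt(4)

Step 2 incorrectly 'distributes' the square root over addition. The square root function does not distribute: sqrt(a + b) ≠ sqrt(a) + sqrt(b). In fact, sqrt(3 + 4) = sqrt(7) ≈ 2.6458, while sqrt(3) + sqrt(4) ≈ 3.7321.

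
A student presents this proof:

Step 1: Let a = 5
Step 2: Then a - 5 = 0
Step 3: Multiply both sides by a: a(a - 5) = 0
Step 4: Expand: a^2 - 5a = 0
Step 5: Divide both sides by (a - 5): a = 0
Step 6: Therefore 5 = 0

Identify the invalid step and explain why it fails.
Step 5: Divide both sides by (a - 5): a = 0

Step 5 divides both sides by (a - 5). However, since a = 5, we have (a - 5) = 0. Division by zero is undefined, making this step invalid.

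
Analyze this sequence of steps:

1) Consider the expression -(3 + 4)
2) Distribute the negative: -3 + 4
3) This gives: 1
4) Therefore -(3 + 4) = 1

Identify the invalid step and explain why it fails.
Step 2: Distribute the negative: -3 + 4

Step 2 incorrectly distributes the negative sign. The correct distribution is -(3 + 4) = -3 - 4 = -7. The negative must be applied to both terms, not just the first. The error treats -(3 + 4) as -3 + 4, which equals 1 instead of -7.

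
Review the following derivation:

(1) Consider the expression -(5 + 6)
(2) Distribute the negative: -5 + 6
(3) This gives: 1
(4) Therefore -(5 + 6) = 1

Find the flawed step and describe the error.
Step 2: Distribute the negative: -5 + 6

Step 2 incorrectly distributes the negative sign. The correct distribution is -(5 + 6) = -5 - 6 = -11. The negative must be applied to both terms, not just the first. The error treats -(5 + 6) as -5 + 6, which equals 1 instead of -11.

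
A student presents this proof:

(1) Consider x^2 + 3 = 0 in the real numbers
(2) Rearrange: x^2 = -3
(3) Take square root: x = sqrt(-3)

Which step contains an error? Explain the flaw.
Step 3: Take square root: x = sqrt(-3)

Step 3 takes the square root of -3, which is negative. In the real number system, the square root of a negative number is undefined. The equation x^2 + 3 = 0 has no real solutions. Square roots of negative numbers only exist in the complex numbers.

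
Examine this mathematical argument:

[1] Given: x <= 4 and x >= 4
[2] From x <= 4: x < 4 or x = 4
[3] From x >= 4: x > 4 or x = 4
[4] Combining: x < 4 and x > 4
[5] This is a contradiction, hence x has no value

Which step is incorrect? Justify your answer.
Step 4: Combining: x < 4 and x > 4

Step 4 incorrectly combines the conditions. From x <= 4 and x >= 4, the intersection is x = 4. The error treats the 'or' cases as 'and' requirements. The correct conclusion is that x = 4 is the unique solution, not that no solution exists.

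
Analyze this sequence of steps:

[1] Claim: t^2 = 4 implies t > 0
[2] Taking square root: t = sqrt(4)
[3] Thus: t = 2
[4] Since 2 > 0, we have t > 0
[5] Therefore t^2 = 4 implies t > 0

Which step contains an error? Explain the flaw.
Step 2: Taking square root: t = sqrt(4)

Step 2 takes the square root and assumes the positive root only. The equation t^2 = 4 actually has two solutions: t = 2 and t = -2. The proof silently assumes t > 0 without justification, then uses this assumption to conclude t > 0, which is circular. The counterexample t = -2 shows the claim is false.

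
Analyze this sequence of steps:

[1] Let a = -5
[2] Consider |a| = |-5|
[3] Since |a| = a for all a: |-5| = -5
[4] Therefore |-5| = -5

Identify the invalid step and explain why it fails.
Step 3: Since |a| = a for all a: |-5| = -5

Step 3 incorrectly states that |a| = a for all a. The correct definition is |a| = a when a >= 0, and |a| = -a when a < 0. Since -5 < 0, we have |-5| = -(-5) = 5, not -5.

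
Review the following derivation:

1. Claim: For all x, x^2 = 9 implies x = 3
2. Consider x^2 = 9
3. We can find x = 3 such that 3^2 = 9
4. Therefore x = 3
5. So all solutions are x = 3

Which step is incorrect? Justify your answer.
Step 4: Therefore x = 3

Step 4 incorrectly concludes that x = 3 is the only solution. The proof shows that x = 3 is A solution (existence), but does not show it is the ONLY solution (uniqueness). In fact, x = -3 is also a solution since (-3)^2 = 9. Finding one solution doesn't prove there are no others.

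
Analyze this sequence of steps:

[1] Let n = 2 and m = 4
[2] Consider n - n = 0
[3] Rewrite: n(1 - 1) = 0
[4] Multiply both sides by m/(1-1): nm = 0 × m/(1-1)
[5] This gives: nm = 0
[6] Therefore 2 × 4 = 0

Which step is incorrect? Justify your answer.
Step 4: Multiply both sides by m/(1-1): nm = 0 × m/(1-1)

Step 4 multiplies both sides by m/(1-1). However, 1-1 = 0, so this is multiplication by m/0, which is undefined. We cannot multiply by an undefined expression.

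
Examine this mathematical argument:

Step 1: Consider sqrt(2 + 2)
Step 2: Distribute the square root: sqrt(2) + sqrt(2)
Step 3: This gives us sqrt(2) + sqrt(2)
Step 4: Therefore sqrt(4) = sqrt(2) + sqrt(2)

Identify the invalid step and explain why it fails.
Step 2: Distribute the square root: sqrt(2) + sqrt(2)

Step 2 incorrectly 'distributes' the square root over addition. The square root function does not distribute: sqrt(a + b) ≠ sqrt(a) + sqrt(b). In fact, sqrt(2 + 2) = sqrt(4) ≈ 2.0000, while sqrt(2) + sqrt(2) ≈ 2.8284.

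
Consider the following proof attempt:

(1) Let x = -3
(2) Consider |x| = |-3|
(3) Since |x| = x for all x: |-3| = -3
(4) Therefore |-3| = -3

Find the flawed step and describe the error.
Step 3: Since |x| = x for all x: |-3| = -3

Step 3 incorrectly states that |x| = x for all x. The correct definition is |x| = x when x >= 0, and |x| = -x when x < 0. Since -3 < 0, we have |-3| = -(-3) = 3, not -3.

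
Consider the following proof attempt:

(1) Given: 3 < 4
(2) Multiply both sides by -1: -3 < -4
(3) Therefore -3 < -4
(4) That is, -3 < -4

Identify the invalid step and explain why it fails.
Step 2: Multiply both sides by -1: -3 < -4

Step 2 multiplies both sides by -1 but fails to reverse the inequality sign. When multiplying (or dividing) an inequality by a negative number, the direction must be reversed. Since 3 < 4, we should get -3 > -4, i.e., -3 > -4.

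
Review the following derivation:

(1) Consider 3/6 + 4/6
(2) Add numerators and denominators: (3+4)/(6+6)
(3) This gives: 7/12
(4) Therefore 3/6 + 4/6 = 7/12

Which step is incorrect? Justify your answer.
Step 2: Add numerators and denominators: (3+4)/(6+6)

Step 2 incorrectly adds fractions by separately adding numerators and denominators. This is wrong. The correct method requires a common denominator: 3/6 + 4/6 = (3×6 + 4×6)/(6×6) = 42/36 = 7/6. The method used gives 7/12, which is different.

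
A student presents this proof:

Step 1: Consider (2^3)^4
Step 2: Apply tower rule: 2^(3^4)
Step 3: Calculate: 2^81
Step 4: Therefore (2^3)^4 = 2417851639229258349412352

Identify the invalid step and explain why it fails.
Step 2: Apply tower rule: 2^(3^4)

Step 2 incorrectly states that (a^b)^c = a^(b^c). The correct rule is (a^b)^c = a^(b×c). The actual value is (2^3)^4 = 2^12 = 4096, not 2^81 = 2417851639229258349412352.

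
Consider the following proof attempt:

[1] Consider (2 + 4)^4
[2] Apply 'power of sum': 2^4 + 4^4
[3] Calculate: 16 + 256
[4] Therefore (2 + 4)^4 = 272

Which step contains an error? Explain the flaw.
Step 2: Apply 'power of sum': 2^4 + 4^4

Step 2 incorrectly applies a non-existent rule '(a+b)^n = a^n + b^n'. This is false in general. The correct expansion uses the binomial theorem. The actual value is (2 + 4)^4 = 6^4 = 1296, not 272.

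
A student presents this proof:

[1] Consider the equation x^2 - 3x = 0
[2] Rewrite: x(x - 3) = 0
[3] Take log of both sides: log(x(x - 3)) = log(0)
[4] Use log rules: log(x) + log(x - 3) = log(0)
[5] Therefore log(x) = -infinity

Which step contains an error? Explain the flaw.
Step 3: Take log of both sides: log(x(x - 3)) = log(0)

Step 3 takes the logarithm of both sides, resulting in log(0) on the right side. The logarithm is only defined for positive numbers; log(0) is undefined (approaches negative infinity). This operation is invalid.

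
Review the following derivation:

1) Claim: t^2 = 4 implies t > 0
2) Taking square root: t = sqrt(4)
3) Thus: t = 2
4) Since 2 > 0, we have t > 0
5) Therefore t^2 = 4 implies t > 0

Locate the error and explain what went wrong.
Step 2: Taking square root: t = sqrt(4)

Step 2 takes the square root and assumes the positive root only. The equation t^2 = 4 actually has two solutions: t = 2 and t = -2. The proof silently assumes t > 0 without justification, then uses this assumption to conclude t > 0, which is circular. The counterexample t = -2 shows the claim is false.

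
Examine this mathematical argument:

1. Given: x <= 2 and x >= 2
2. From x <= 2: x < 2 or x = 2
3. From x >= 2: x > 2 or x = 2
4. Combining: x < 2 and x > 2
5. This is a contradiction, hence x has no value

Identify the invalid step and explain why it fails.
Step 4: Combining: x < 2 and x > 2

Step 4 incorrectly combines the conditions. From x <= 2 and x >= 2, the intersection is x = 2. The error treats the 'or' cases as 'and' requirements. The correct conclusion is that x = 2 is the unique solution, not that no solution exists.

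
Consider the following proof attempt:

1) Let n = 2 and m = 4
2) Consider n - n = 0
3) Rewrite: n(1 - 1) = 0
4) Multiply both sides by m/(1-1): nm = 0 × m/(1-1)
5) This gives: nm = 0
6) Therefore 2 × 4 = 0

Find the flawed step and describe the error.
Step 4: Multiply both sides by m/(1-1): nm = 0 × m/(1-1)

Step 4 multiplies both sides by m/(1-1). However, 1-1 = 0, so this is multiplication by m/0, which is undefined. We cannot multiply by an undefined expression.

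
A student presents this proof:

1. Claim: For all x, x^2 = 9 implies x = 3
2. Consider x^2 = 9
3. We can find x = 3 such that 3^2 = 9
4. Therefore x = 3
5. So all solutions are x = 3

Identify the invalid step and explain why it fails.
Step 4: Therefore x = 3

Step 4 incorrectly concludes that x = 3 is the only solution. The proof shows that x = 3 is A solution (existence), but does not show it is the ONLY solution (uniqueness). In fact, x = -3 is also a solution since (-3)^2 = 9. Finding one solution doesn't prove there are no others.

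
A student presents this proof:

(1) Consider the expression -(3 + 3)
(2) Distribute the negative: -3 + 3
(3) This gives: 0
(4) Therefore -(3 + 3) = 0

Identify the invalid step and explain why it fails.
Step 2: Distribute the negative: -3 + 3

Step 2 incorrectly distributes the negative sign. The correct distribution is -(3 + 3) = -3 - 3 = -6. The negative must be applied to both terms, not just the first. The error treats -(3 + 3) as -3 + 3, which equals 0 instead of -6.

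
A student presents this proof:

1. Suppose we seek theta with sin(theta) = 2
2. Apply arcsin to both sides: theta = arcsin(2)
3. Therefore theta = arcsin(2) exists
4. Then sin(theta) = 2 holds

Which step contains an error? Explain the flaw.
Step 2: Apply arcsin to both sides: theta = arcsin(2)

Step 2 applies arcsin to 2. However, arcsin(x) is only defined for x in [-1, 1] because sin(theta) can only produce values in that range. Since |2| > 1, arcsin(2) is undefined. There is no angle whose sine equals 2.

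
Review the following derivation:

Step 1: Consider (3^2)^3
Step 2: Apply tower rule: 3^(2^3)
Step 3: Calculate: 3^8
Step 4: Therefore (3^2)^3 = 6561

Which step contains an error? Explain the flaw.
Step 2: Apply tower rule: 3^(2^3)

Step 2 incorrectly states that (a^b)^c = a^(b^c). The correct rule is (a^b)^c = a^(b×c). The actual value is (3^2)^3 = 3^6 = 729, not 3^8 = 6561.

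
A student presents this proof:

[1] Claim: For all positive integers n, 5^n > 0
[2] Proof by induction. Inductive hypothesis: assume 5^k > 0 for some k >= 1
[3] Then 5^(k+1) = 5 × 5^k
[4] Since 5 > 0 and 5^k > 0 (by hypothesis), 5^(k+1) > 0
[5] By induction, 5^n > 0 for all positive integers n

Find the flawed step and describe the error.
Step 5: By induction, 5^n > 0 for all positive integers n

Step 5 concludes the proof by induction, but no base case was ever established. A valid induction proof requires: (1) a base case proving 5^1 > 0, and (2) an inductive step showing IF 5^k > 0 THEN 5^(k+1) > 0. Steps 2-4 correctly establish the inductive step, but without the base case the conclusion in step 5 does not follow.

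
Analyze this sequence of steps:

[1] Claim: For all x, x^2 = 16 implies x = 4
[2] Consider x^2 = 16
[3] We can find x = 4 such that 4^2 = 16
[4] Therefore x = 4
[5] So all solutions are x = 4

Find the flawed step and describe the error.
Step 4: Therefore x = 4

Step 4 incorrectly concludes that x = 4 is the only solution. The proof shows that x = 4 is A solution (existence), but does not show it is the ONLY solution (uniqueness). In fact, x = -4 is also a solution since (-4)^2 = 16. Finding one solution doesn't prove there are no others.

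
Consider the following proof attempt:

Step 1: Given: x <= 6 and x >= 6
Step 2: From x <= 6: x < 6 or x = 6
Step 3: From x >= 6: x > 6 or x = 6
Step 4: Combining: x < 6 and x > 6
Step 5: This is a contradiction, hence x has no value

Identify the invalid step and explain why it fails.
Step 4: Combining: x < 6 and x > 6

Step 4 incorrectly combines the conditions. From x <= 6 and x >= 6, the intersection is x = 6. The error treats the 'or' cases as 'and' requirements. The correct conclusion is that x = 6 is the unique solution, not that no solution exists.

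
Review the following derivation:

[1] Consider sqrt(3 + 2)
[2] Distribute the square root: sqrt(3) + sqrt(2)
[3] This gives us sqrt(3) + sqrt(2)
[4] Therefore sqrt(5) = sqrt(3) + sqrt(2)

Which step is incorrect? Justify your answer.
Step 2: Distribute the square root: sqrt(3) + sqrt(2)

Step 2 incorrectly 'distributes' the square root over addition. The square root function does not distribute: sqrt(a + b) ≠ sqrt(a) + sqrt(b). In fact, sqrt(3 + 2) = sqrt(5) ≈ 2.2361, while sqrt(3) + sqrt(2) ≈ 3.1463.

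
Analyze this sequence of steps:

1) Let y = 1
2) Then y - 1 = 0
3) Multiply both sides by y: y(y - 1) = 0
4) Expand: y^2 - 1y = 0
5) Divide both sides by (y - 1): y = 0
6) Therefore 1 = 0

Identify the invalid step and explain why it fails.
Step 5: Divide both sides by (y - 1): y = 0

Step 5 divides both sides by (y - 1). However, since y = 1, we have (y - 1) = 0. Division by zero is undefined, making this step invalid.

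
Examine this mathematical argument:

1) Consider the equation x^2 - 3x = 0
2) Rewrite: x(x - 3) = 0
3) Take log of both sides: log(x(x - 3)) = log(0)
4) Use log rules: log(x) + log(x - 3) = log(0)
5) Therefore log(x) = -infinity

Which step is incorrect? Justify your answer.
Step 3: Take log of both sides: log(x(x - 3)) = log(0)

Step 3 takes the logarithm of both sides, resulting in log(0) on the right side. The logarithm is only defined for positive numbers; log(0) is undefined (approaches negative infinity). This operation is invalid.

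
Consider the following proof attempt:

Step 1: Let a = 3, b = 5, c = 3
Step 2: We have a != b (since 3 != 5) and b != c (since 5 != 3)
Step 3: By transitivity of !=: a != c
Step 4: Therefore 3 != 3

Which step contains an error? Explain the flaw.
Step 3: By transitivity of !=: a != c

Step 3 incorrectly applies transitivity to the '!=' relation. Transitivity states: if a R b and b R c, then a R c. However, '!=' is not transitive. Counterexample: 3 != 5 and 5 != 3, but 3 = 3 (both equal 3). Transitivity holds for relations like <, <=, =, but not for !=.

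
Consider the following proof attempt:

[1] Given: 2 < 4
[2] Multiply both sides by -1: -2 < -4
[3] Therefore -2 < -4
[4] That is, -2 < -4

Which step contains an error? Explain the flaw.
Step 2: Multiply both sides by -1: -2 < -4

Step 2 multiplies both sides by -1 but fails to reverse the inequality sign. When multiplying (or dividing) an inequality by a negative number, the direction must be reversed. Since 2 < 4, we should get -2 > -4, i.e., -2 > -4.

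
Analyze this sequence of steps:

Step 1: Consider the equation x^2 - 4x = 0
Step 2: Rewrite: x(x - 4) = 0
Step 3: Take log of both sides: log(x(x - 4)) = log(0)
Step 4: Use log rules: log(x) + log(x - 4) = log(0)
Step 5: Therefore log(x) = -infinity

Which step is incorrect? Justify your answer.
Step 3: Take log of both sides: log(x(x - 4)) = log(0)

Step 3 takes the logarithm of both sides, resulting in log(0) on the right side. The logarithm is only defined for positive numbers; log(0) is undefined (approaches negative infinity). This operation is invalid.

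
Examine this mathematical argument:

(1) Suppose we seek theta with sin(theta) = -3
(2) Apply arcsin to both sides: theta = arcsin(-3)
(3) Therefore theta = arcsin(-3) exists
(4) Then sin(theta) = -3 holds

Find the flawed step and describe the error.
Step 2: Apply arcsin to both sides: theta = arcsin(-3)

Step 2 applies arcsin to -3. However, arcsin(x) is only defined for x in [-1, 1] because sin(theta) can only produce values in that range. Since |-3| > 1, arcsin(-3) is undefined. There is no angle whose sine equals -3.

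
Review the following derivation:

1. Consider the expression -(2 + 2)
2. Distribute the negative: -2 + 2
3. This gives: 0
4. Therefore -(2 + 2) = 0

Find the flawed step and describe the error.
Step 2: Distribute the negative: -2 + 2

Step 2 incorrectly distributes the negative sign. The correct distribution is -(2 + 2) = -2 - 2 = -4. The negative must be applied to both terms, not just the first. The error treats -(2 + 2) as -2 + 2, which equals 0 instead of -4.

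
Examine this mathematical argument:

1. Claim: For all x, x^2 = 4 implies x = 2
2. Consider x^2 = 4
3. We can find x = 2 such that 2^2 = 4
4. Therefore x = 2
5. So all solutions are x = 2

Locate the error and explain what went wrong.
Step 4: Therefore x = 2

Step 4 incorrectly concludes that x = 2 is the only solution. The proof shows that x = 2 is A solution (existence), but does not show it is the ONLY solution (uniqueness). In fact, x = -2 is also a solution since (-2)^2 = 4. Finding one solution doesn't prove there are no others.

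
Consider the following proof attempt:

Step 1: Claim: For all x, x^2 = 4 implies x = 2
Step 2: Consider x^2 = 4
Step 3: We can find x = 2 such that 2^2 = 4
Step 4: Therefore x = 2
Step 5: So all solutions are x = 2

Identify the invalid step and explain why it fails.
Step 4: Therefore x = 2

Step 4 incorrectly concludes that x = 2 is the only solution. The proof shows that x = 2 is A solution (existence), but does not show it is the ONLY solution (uniqueness). In fact, x = -2 is also a solution since (-2)^2 = 4. Finding one solution doesn't prove there are no others.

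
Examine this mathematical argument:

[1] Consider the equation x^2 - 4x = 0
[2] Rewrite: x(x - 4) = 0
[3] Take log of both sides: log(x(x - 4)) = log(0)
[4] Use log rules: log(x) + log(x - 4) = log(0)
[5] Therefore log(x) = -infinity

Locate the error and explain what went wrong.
Step 3: Take log of both sides: log(x(x - 4)) = log(0)

Step 3 takes the logarithm of both sides, resulting in log(0) on the right side. The logarithm is only defined for positive numbers; log(0) is undefined (approaches negative infinity). This operation is invalid.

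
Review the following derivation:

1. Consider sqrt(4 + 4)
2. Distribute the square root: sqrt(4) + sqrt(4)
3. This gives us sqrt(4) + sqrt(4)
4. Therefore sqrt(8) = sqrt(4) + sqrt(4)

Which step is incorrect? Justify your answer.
Step 2: Distribute the square root: sqrt(4) + sqrt(4)

Step 2 incorrectly 'distributes' the square root over addition. The square root function does not distribute: sqrt(a + b) ≠ sqrt(a) + sqrt(b). In fact, sqrt(4 + 4) = sqrt(8) ≈ 2.8284, while sqrt(4) + sqrt(4) ≈ 4.0000.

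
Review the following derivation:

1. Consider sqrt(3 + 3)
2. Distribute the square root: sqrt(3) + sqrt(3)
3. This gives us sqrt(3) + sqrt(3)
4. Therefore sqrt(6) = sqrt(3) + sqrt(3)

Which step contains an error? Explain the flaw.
Step 2: Distribute the square root: sqrt(3) + sqrt(3)

Step 2 incorrectly 'distributes' the square root over addition. The square root function does not distribute: sqrt(a + b) ≠ sqrt(a) + sqrt(b). In fact, sqrt(3 + 3) = sqrt(6) ≈ 2.4495, while sqrt(3) + sqrt(3) ≈ 3.4641.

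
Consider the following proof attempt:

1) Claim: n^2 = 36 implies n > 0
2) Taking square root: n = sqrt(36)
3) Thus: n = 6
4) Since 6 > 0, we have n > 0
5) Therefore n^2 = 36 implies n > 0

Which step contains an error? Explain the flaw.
Step 2: Taking square root: n = sqrt(36)

Step 2 takes the square root and assumes the positive root only. The equation n^2 = 36 actually has two solutions: n = 6 and n = -6. The proof silently assumes n > 0 without justification, then uses this assumption to conclude n > 0, which is circular. The counterexample n = -6 shows the claim is false.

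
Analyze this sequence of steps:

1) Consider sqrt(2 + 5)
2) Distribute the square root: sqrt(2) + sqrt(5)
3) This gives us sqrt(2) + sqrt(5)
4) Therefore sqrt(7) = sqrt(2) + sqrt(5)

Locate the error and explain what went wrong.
Step 2: Distribute the square root: sqrt(2) + sqrt(5)

Step 2 incorrectly 'distributes' the square root over addition. The square root function does not distribute: sqrt(a + b) ≠ sqrt(a) + sqrt(b). In fact, sqrt(2 + 5) = sqrt(7) ≈ 2.6458, while sqrt(2) + sqrt(5) ≈ 3.6503.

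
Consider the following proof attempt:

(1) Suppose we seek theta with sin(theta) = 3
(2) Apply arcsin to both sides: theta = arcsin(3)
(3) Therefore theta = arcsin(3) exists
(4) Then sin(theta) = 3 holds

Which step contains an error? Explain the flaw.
Step 2: Apply arcsin to both sides: theta = arcsin(3)

Step 2 applies arcsin to 3. However, arcsin(x) is only defined for x in [-1, 1] because sin(theta) can only produce values in that range. Since |3| > 1, arcsin(3) is undefined. There is no angle whose sine equals 3.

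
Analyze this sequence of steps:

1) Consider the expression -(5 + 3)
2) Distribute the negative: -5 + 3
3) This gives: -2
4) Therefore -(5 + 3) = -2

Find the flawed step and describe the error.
Step 2: Distribute the negative: -5 + 3

Step 2 incorrectly distributes the negative sign. The correct distribution is -(5 + 3) = -5 - 3 = -8. The negative must be applied to both terms, not just the first. The error treats -(5 + 3) as -5 + 3, which equals -2 instead of -8.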